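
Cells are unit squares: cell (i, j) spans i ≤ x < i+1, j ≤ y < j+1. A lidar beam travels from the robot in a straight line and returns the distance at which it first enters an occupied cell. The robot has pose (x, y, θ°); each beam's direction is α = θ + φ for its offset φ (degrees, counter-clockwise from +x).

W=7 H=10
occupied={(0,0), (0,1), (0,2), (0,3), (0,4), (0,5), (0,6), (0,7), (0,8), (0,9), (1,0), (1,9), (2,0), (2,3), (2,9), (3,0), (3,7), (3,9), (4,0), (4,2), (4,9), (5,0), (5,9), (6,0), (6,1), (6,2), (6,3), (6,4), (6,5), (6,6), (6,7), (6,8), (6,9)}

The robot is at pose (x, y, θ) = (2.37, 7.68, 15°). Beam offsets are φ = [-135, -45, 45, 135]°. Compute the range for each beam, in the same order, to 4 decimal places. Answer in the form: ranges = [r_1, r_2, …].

beam 1: φ=-135°, α=240°
  d=(-0.5000,-0.8660)  start (2,7)  tX=0.7400 tY=0.7852  stride 1/|dx|=2.0000 1/|dy|=1.1547
    cross x-line → (1,7), t=0.7400
    cross y-line → (1,6), t=0.7852
    cross y-line → (1,5), t=1.9399
    cross x-line → (0,5), t=2.7400 (wall)
  → r_1 = 2.7400
beam 2: φ=-45°, α=330°
  d=(0.8660,-0.5000)  start (2,7)  tX=0.7275 tY=1.3600  stride 1/|dx|=1.1547 1/|dy|=2.0000
    cross x-line → (3,7), t=0.7275 (wall)
  → r_2 = 0.7275
beam 3: φ=45°, α=60°
  d=(0.5000,0.8660)  start (2,7)  tX=1.2600 tY=0.3695  stride 1/|dx|=2.0000 1/|dy|=1.1547
    cross y-line → (2,8), t=0.3695
    cross x-line → (3,8), t=1.2600
    cross y-line → (3,9), t=1.5242 (wall)
  → r_3 = 1.5242
beam 4: φ=135°, α=150°
  d=(-0.8660,0.5000)  start (2,7)  tX=0.4272 tY=0.6400  stride 1/|dx|=1.1547 1/|dy|=2.0000
    cross x-line → (1,7), t=0.4272
    cross y-line → (1,8), t=0.6400
    cross x-line → (0,8), t=1.5819 (wall)
  → r_4 = 1.5819

ranges = [2.7400, 0.7275, 1.5242, 1.5819]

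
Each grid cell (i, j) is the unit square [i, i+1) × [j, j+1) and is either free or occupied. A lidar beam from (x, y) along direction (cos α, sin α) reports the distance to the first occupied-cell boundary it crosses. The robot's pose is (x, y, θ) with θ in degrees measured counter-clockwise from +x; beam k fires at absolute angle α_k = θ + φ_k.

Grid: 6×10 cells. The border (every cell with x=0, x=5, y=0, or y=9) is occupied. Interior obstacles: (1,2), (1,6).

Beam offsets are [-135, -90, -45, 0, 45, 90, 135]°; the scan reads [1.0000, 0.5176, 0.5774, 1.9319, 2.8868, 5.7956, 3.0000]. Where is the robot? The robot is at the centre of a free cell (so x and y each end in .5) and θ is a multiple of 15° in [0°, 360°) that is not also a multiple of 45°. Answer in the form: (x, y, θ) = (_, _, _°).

Candidates: 30 free-cell centres × 16 headings = 480 poses. Raycast each; keep the one whose scan matches to 4 dp.
  (4.5, 4.5, 120°): beam 1 = 0.5176 ≠ 1.0000 ✗
  (4.5, 1.5, 285°): beam 1 = 2.8868 ≠ 1.0000 ✗
  (2.5, 1.5, 60°): beam 1 = 0.5176 ≠ 1.0000 ✗
  …
  (3.5, 8.5, 165°): r_1=1.0000, r_2=0.5176, r_3=0.5774, r_4=1.9319, r_5=2.8868, r_6=5.7956, r_7=3.0000 — all match ✓
Only this pose fits every beam.

(x, y, θ) = (3.5, 8.5, 165°)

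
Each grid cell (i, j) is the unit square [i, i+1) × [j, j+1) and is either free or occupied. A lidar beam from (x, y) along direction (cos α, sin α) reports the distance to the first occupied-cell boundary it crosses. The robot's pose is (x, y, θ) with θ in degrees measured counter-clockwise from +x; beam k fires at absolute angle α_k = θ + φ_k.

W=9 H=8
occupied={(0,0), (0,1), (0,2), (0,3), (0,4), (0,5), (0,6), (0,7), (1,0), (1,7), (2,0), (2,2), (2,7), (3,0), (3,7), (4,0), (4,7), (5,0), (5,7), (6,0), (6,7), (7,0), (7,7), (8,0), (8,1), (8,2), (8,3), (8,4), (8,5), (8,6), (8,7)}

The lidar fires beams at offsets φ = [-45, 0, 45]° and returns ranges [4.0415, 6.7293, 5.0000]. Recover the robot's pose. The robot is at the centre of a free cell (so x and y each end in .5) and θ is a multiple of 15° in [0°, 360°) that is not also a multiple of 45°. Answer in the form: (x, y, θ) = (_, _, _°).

The pose lattice has 41·16 = 656 candidates. Test each by forward raycasting.
  (7.5, 3.5, 15°): beam 1 = 0.5774 ≠ 4.0415 ✗
  (2.5, 6.5, 60°): beam 1 = 1.9319 ≠ 4.0415 ✗
  (1.5, 5.5, 120°): beam 1 = 1.5529 ≠ 4.0415 ✗
  (4.5, 2.5, 105°): beam 1 = 5.1962 ≠ 4.0415 ✗
  …
  (7.5, 3.5, 165°): r_1=4.0415, r_2=6.7293, r_3=5.0000 — all match ✓
Unique over the lattice → pose = (7.5, 3.5, 165°).

(x, y, θ) = (7.5, 3.5, 165°)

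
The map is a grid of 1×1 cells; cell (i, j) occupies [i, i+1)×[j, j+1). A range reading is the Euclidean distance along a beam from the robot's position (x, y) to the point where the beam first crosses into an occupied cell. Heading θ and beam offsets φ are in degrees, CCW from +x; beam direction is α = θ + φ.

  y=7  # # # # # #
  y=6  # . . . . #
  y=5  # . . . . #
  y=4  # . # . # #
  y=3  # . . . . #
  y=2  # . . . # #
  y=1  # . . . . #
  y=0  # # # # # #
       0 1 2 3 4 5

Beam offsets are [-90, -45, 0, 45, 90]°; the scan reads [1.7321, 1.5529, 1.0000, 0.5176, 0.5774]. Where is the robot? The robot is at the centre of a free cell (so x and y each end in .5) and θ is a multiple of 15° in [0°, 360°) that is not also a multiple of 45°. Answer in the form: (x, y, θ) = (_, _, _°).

(x, y, θ) = (3.5, 6.5, 30°)

Enumerate (i+0.5, j+0.5, θ) over the 21 free cells and 16 admissible headings. For each, cast all 5 beams and compare to the given ranges.
  (1.5, 4.5, 195°): beam 1 = 1.9319 ≠ 1.7321 ✗
  (3.5, 5.5, 240°): beam 1 = 2.8868 ≠ 1.7321 ✗
  (1.5, 5.5, 210°): beam 1 = 1.0000 ≠ 1.7321 ✗
  (3.5, 2.5, 150°): beam 2 = 1.9319 ≠ 1.5529 ✗
  (1.5, 3.5, 15°): beam 1 = 2.5882 ≠ 1.7321 ✗
  …
  (3.5, 6.5, 30°): r_1=1.7321, r_2=1.5529, r_3=1.0000, r_4=0.5176, r_5=0.5774 — all match ✓
Only this pose fits every beam.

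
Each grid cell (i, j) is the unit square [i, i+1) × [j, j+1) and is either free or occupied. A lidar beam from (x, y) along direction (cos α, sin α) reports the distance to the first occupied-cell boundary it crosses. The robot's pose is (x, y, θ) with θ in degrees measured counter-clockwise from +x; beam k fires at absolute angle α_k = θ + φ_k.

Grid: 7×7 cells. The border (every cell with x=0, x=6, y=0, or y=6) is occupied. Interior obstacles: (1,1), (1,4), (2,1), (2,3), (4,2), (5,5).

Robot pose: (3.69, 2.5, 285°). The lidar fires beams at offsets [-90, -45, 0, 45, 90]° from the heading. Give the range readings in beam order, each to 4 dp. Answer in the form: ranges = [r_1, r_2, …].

beam 1: φ=-90°, α=195°
  dir = (cos 195°, sin 195°) = (-0.9659, -0.2588); from cell (3,2)
  next x-line at t=0.7143, next y-line at t=1.9319; Δt_x=1.0353, Δt_y=3.8637
    x: enter (2,2) at t=0.7143
    x: enter (1,2) at t=1.7496
    y: enter (1,1) at t=1.9319 ← occupied
  → r_1 = 1.9319
beam 2: φ=-45°, α=240°
  dir = (cos 240°, sin 240°) = (-0.5000, -0.8660); from cell (3,2)
  next x-line at t=1.3800, next y-line at t=0.5774; Δt_x=2.0000, Δt_y=1.1547
    y: enter (3,1) at t=0.5774
    x: enter (2,1) at t=1.3800 ← occupied
  → r_2 = 1.3800
beam 3: φ=0°, α=285°
  dir = (cos 285°, sin 285°) = (0.2588, -0.9659); from cell (3,2)
  next x-line at t=1.1977, next y-line at t=0.5176; Δt_x=3.8637, Δt_y=1.0353
    y: enter (3,1) at t=0.5176
    x: enter (4,1) at t=1.1977
    y: enter (4,0) at t=1.5529 ← occupied
  → r_3 = 1.5529
beam 4: φ=45°, α=330°
  dir = (cos 330°, sin 330°) = (0.8660, -0.5000); from cell (3,2)
  next x-line at t=0.3580, next y-line at t=1.0000; Δt_x=1.1547, Δt_y=2.0000
    x: enter (4,2) at t=0.3580 ← occupied
  → r_4 = 0.3580
beam 5: φ=90°, α=15°
  dir = (cos 15°, sin 15°) = (0.9659, 0.2588); from cell (3,2)
  next x-line at t=0.3209, next y-line at t=1.9319; Δt_x=1.0353, Δt_y=3.8637
    x: enter (4,2) at t=0.3209 ← occupied
  → r_5 = 0.3209

ranges = [1.9319, 1.3800, 1.5529, 0.3580, 0.3209]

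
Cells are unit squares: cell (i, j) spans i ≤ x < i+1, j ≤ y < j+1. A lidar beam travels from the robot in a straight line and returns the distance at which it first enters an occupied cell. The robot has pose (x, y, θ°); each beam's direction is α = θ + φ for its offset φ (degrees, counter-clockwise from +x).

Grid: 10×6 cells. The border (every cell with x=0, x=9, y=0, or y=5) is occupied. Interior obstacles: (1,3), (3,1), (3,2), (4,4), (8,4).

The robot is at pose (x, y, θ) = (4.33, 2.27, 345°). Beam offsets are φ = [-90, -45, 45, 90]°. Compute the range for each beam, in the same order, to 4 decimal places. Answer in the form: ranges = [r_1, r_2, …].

ranges = [1.2750, 1.4665, 4.2378, 1.7910]

beam 1: φ=-90°, α=255°
  direction (-0.2588, -0.9659); cell (4,2); t to first gridline: x 1.2750, y 0.2795 (then +3.8637 / +1.0353)
    (4,1) via y @ 0.2795
    (3,1) via x @ 1.2750  # hit
  → r_1 = 1.2750
beam 2: φ=-45°, α=300°
  direction (0.5000, -0.8660); cell (4,2); t to first gridline: x 1.3400, y 0.3118 (then +2.0000 / +1.1547)
    (4,1) via y @ 0.3118
    (5,1) via x @ 1.3400
    (5,0) via y @ 1.4665  # hit
  → r_2 = 1.4665
beam 3: φ=45°, α=30°
  direction (0.8660, 0.5000); cell (4,2); t to first gridline: x 0.7736, y 1.4600 (then +1.1547 / +2.0000)
    (5,2) via x @ 0.7736
    (5,3) via y @ 1.4600
    (6,3) via x @ 1.9283
    (7,3) via x @ 3.0831
    (7,4) via y @ 3.4600
    (8,4) via x @ 4.2378  # hit
  → r_3 = 4.2378
beam 4: φ=90°, α=75°
  direction (0.2588, 0.9659); cell (4,2); t to first gridline: x 2.5887, y 0.7558 (then +3.8637 / +1.0353)
    (4,3) via y @ 0.7558
    (4,4) via y @ 1.7910  # hit
  → r_4 = 1.7910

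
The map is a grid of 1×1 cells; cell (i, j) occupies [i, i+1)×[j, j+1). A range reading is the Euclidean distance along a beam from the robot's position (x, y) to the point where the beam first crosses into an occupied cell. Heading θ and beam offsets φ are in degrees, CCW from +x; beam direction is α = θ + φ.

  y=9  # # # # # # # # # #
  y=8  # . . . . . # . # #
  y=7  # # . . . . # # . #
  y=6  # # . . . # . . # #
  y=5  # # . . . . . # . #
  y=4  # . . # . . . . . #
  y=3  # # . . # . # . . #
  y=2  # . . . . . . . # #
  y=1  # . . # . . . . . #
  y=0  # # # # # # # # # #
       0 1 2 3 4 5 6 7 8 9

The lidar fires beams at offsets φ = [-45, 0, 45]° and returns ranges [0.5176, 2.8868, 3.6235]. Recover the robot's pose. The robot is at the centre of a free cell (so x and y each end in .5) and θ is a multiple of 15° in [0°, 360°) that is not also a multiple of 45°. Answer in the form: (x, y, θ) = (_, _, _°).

Candidates: 48 free-cell centres × 16 headings = 768 poses. Raycast each; keep the one whose scan matches to 4 dp.
  (5.5, 8.5, 240°): beam 1 = 3.6235 ≠ 0.5176 ✗
  (3.5, 7.5, 345°): beam 1 = 5.0000 ≠ 0.5176 ✗
  (3.5, 7.5, 210°): beam 1 = 1.5529 ≠ 0.5176 ✗
  (5.5, 2.5, 330°): beam 1 = 1.5529 ≠ 0.5176 ✗
  …
  (4.5, 2.5, 150°): r_1=0.5176, r_2=2.8868, r_3=3.6235 — all match ✓
Unique over the lattice → pose = (4.5, 2.5, 150°).

(x, y, θ) = (4.5, 2.5, 150°)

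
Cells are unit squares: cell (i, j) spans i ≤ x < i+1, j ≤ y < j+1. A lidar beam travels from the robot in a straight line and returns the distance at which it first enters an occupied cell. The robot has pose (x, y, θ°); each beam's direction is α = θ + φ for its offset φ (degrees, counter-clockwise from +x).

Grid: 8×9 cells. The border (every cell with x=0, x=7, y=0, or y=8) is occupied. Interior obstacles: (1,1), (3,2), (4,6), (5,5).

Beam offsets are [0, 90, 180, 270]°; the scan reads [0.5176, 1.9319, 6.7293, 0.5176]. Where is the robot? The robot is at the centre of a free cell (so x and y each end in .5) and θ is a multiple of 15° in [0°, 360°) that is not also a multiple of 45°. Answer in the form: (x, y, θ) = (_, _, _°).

The pose lattice has 38·16 = 608 candidates. Test each by forward raycasting.
  (1.5, 3.5, 105°): beam 1 = 1.9319 ≠ 0.5176 ✗
  (1.5, 2.5, 330°): beam 1 = 3.0000 ≠ 0.5176 ✗
  (5.5, 2.5, 165°): beam 1 = 1.5529 ≠ 0.5176 ✗
  (2.5, 2.5, 30°): beam 1 = 0.5774 ≠ 0.5176 ✗
  …
  (2.5, 1.5, 255°): r_1=0.5176, r_2=1.9319, r_3=6.7293, r_4=0.5176 — all match ✓
Unique over the lattice → pose = (2.5, 1.5, 255°).

(x, y, θ) = (2.5, 1.5, 255°)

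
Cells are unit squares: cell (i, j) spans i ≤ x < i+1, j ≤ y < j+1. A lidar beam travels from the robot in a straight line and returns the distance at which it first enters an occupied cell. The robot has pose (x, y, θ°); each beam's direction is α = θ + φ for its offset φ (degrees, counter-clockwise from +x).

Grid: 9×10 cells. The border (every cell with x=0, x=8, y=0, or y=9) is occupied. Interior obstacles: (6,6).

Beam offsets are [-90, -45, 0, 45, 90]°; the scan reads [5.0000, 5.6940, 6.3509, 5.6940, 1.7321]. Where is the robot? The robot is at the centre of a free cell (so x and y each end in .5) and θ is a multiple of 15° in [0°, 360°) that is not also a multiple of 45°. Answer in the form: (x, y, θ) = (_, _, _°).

(x, y, θ) = (2.5, 3.5, 60°)

Candidates: 55 free-cell centres × 16 headings = 880 poses. Raycast each; keep the one whose scan matches to 4 dp.
  (2.5, 7.5, 285°): beam 1 = 1.5529 ≠ 5.0000 ✗
  (5.5, 5.5, 330°): beam 1 = 5.1962 ≠ 5.0000 ✗
  (1.5, 4.5, 240°): beam 1 = 0.5774 ≠ 5.0000 ✗
  (5.5, 2.5, 60°): beam 1 = 2.8868 ≠ 5.0000 ✗
  (2.5, 4.5, 240°): beam 1 = 1.7321 ≠ 5.0000 ✗
  …
  (2.5, 3.5, 60°): r_1=5.0000, r_2=5.6940, r_3=6.3509, r_4=5.6940, r_5=1.7321 — all match ✓
Unique over the lattice → pose = (2.5, 3.5, 60°).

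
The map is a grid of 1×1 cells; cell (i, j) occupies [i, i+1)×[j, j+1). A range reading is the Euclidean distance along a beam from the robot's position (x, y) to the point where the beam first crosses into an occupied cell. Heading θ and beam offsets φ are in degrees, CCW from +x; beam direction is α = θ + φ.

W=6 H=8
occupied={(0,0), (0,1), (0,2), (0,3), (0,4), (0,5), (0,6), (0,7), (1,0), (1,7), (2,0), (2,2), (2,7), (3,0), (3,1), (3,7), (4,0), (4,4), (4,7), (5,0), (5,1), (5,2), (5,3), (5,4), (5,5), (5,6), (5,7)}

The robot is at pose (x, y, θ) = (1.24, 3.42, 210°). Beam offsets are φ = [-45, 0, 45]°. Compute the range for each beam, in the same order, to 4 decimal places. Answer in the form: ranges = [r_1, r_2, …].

beam 1: φ=-45°, α=165°
  direction (-0.9659, 0.2588); cell (1,3); t to first gridline: x 0.2485, y 2.2409 (then +1.0353 / +3.8637)
    (0,3) via x @ 0.2485  # hit
  → r_1 = 0.2485
beam 2: φ=0°, α=210°
  direction (-0.8660, -0.5000); cell (1,3); t to first gridline: x 0.2771, y 0.8400 (then +1.1547 / +2.0000)
    (0,3) via x @ 0.2771  # hit
  → r_2 = 0.2771
beam 3: φ=45°, α=255°
  direction (-0.2588, -0.9659); cell (1,3); t to first gridline: x 0.9273, y 0.4348 (then +3.8637 / +1.0353)
    (1,2) via y @ 0.4348
    (0,2) via x @ 0.9273  # hit
  → r_3 = 0.9273

ranges = [0.2485, 0.2771, 0.9273]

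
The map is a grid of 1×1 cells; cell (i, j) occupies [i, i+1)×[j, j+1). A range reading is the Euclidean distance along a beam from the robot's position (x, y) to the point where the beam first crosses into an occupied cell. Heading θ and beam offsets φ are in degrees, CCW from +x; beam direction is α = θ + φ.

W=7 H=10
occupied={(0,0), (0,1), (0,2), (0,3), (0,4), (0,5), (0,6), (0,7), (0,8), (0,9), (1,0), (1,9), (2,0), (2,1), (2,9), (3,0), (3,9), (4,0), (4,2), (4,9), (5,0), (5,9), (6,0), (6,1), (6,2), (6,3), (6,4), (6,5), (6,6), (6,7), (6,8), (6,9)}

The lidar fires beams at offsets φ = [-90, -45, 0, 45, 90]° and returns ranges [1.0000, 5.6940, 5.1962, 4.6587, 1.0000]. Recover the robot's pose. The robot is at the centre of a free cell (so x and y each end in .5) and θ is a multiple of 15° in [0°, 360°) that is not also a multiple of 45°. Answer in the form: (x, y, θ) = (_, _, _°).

Candidates: 38 free-cell centres × 16 headings = 608 poses. Raycast each; keep the one whose scan matches to 4 dp.
  (1.5, 1.5, 300°): beam 1 = 0.5774 ≠ 1.0000 ✗
  (1.5, 2.5, 165°): beam 1 = 6.7293 ≠ 1.0000 ✗
  (2.5, 2.5, 240°): beam 1 = 1.7321 ≠ 1.0000 ✗
  …
  (5.5, 3.5, 150°): r_1=1.0000, r_2=5.6940, r_3=5.1962, r_4=4.6587, r_5=1.0000 — all match ✓
Only this pose fits every beam.

(x, y, θ) = (5.5, 3.5, 150°)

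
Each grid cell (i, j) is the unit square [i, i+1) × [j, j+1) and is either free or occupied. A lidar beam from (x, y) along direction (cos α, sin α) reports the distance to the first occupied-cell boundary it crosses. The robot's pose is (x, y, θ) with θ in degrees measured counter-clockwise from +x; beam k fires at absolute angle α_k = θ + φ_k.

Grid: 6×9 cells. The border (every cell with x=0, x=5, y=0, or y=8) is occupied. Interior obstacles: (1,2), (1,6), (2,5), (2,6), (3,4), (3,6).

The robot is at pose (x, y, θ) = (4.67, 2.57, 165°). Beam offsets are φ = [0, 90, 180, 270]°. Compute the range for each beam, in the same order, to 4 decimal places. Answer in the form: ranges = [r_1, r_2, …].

ranges = [3.7995, 1.6254, 0.3416, 1.2750]

beam 1: φ=0°, α=165°
  dir = (cos 165°, sin 165°) = (-0.9659, 0.2588); from cell (4,2)
  next x-line at t=0.6936, next y-line at t=1.6614; Δt_x=1.0353, Δt_y=3.8637
    x: enter (3,2) at t=0.6936
    y: enter (3,3) at t=1.6614
    x: enter (2,3) at t=1.7289
    x: enter (1,3) at t=2.7642
    x: enter (0,3) at t=3.7995 ← occupied
  → r_1 = 3.7995
beam 2: φ=90°, α=255°
  dir = (cos 255°, sin 255°) = (-0.2588, -0.9659); from cell (4,2)
  next x-line at t=2.5887, next y-line at t=0.5901; Δt_x=3.8637, Δt_y=1.0353
    y: enter (4,1) at t=0.5901
    y: enter (4,0) at t=1.6254 ← occupied
  → r_2 = 1.6254
beam 3: φ=180°, α=345°
  dir = (cos 345°, sin 345°) = (0.9659, -0.2588); from cell (4,2)
  next x-line at t=0.3416, next y-line at t=2.2023; Δt_x=1.0353, Δt_y=3.8637
    x: enter (5,2) at t=0.3416 ← occupied
  → r_3 = 0.3416
beam 4: φ=270°, α=75°
  dir = (cos 75°, sin 75°) = (0.2588, 0.9659); from cell (4,2)
  next x-line at t=1.2750, next y-line at t=0.4452; Δt_x=3.8637, Δt_y=1.0353
    y: enter (4,3) at t=0.4452
    x: enter (5,3) at t=1.2750 ← occupied
  → r_4 = 1.2750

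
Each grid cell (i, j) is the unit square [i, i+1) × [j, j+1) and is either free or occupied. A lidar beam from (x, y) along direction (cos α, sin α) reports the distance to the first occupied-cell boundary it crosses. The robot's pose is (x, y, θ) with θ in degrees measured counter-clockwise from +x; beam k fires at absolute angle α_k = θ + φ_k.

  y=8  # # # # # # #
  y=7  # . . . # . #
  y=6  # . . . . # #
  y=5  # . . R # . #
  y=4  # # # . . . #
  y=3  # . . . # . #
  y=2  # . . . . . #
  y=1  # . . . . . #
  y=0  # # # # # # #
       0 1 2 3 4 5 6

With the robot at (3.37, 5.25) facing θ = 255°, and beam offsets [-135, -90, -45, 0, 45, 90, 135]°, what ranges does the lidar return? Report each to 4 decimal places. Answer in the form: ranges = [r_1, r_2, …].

ranges = [3.1754, 2.4536, 0.5000, 4.3999, 1.4434, 0.6522, 0.7275]

beam 1: φ=-135°, α=120°
  direction (-0.5000, 0.8660); cell (3,5); t to first gridline: x 0.7400, y 0.8660 (then +2.0000 / +1.1547)
    (2,5) via x @ 0.7400
    (2,6) via y @ 0.8660
    (2,7) via y @ 2.0207
    (1,7) via x @ 2.7400
    (1,8) via y @ 3.1754  # hit
  → r_1 = 3.1754
beam 2: φ=-90°, α=165°
  direction (-0.9659, 0.2588); cell (3,5); t to first gridline: x 0.3831, y 2.8978 (then +1.0353 / +3.8637)
    (2,5) via x @ 0.3831
    (1,5) via x @ 1.4183
    (0,5) via x @ 2.4536  # hit
  → r_2 = 2.4536
beam 3: φ=-45°, α=210°
  direction (-0.8660, -0.5000); cell (3,5); t to first gridline: x 0.4272, y 0.5000 (then +1.1547 / +2.0000)
    (2,5) via x @ 0.4272
    (2,4) via y @ 0.5000  # hit
  → r_3 = 0.5000
beam 4: φ=0°, α=255°
  direction (-0.2588, -0.9659); cell (3,5); t to first gridline: x 1.4296, y 0.2588 (then +3.8637 / +1.0353)
    (3,4) via y @ 0.2588
    (3,3) via y @ 1.2941
    (2,3) via x @ 1.4296
    (2,2) via y @ 2.3294
    (2,1) via y @ 3.3646
    (2,0) via y @ 4.3999  # hit
  → r_4 = 4.3999
beam 5: φ=45°, α=300°
  direction (0.5000, -0.8660); cell (3,5); t to first gridline: x 1.2600, y 0.2887 (then +2.0000 / +1.1547)
    (3,4) via y @ 0.2887
    (4,4) via x @ 1.2600
    (4,3) via y @ 1.4434  # hit
  → r_5 = 1.4434
beam 6: φ=90°, α=345°
  direction (0.9659, -0.2588); cell (3,5); t to first gridline: x 0.6522, y 0.9659 (then +1.0353 / +3.8637)
    (4,5) via x @ 0.6522  # hit
  → r_6 = 0.6522
beam 7: φ=135°, α=30°
  direction (0.8660, 0.5000); cell (3,5); t to first gridline: x 0.7275, y 1.5000 (then +1.1547 / +2.0000)
    (4,5) via x @ 0.7275  # hit
  → r_7 = 0.7275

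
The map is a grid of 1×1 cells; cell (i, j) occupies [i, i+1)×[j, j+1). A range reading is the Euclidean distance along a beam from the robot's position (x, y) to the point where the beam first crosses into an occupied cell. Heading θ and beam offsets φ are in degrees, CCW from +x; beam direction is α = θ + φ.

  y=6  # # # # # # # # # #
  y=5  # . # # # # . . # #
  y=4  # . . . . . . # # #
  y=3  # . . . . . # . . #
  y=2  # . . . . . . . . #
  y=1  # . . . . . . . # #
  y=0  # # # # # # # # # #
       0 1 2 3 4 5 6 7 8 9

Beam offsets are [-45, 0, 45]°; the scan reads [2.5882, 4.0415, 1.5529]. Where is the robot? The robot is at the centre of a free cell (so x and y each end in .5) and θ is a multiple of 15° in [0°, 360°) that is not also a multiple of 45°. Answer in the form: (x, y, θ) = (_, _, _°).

Enumerate (i+0.5, j+0.5, θ) over the 31 free cells and 16 admissible headings. For each, cast all 3 beams and compare to the given ranges.
  (1.5, 1.5, 165°): beam 1 = 1.0000 ≠ 2.5882 ✗
  (7.5, 5.5, 255°): beam 1 = 7.5056 ≠ 2.5882 ✗
  (2.5, 4.5, 285°): beam 1 = 3.0000 ≠ 2.5882 ✗
  (6.5, 5.5, 60°): beam 1 = 1.5529 ≠ 2.5882 ✗
  …
  (4.5, 3.5, 330°): r_1=2.5882, r_2=4.0415, r_3=1.5529 — all match ✓
Unique over the lattice → pose = (4.5, 3.5, 330°).

(x, y, θ) = (4.5, 3.5, 330°)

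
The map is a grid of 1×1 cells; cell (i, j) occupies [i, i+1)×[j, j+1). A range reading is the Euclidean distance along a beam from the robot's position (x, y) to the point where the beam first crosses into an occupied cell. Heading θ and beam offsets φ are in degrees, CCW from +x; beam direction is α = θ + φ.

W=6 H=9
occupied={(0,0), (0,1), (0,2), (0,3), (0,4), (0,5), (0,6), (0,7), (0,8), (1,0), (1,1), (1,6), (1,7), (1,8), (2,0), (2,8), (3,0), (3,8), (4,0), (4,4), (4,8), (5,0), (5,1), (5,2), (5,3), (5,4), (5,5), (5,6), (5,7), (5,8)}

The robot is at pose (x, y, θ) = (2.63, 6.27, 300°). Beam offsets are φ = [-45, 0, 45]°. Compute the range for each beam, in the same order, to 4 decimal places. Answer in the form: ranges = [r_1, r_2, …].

ranges = [4.4206, 4.7400, 2.4536]

beam 1: φ=-45°, α=255°
  d=(-0.2588,-0.9659)  start (2,6)  tX=2.4341 tY=0.2795  stride 1/|dx|=3.8637 1/|dy|=1.0353
    cross y-line → (2,5), t=0.2795
    cross y-line → (2,4), t=1.3148
    cross y-line → (2,3), t=2.3501
    cross x-line → (1,3), t=2.4341
    cross y-line → (1,2), t=3.3854
    cross y-line → (1,1), t=4.4206 (wall)
  → r_1 = 4.4206
beam 2: φ=0°, α=300°
  d=(0.5000,-0.8660)  start (2,6)  tX=0.7400 tY=0.3118  stride 1/|dx|=2.0000 1/|dy|=1.1547
    cross y-line → (2,5), t=0.3118
    cross x-line → (3,5), t=0.7400
    cross y-line → (3,4), t=1.4665
    cross y-line → (3,3), t=2.6212
    cross x-line → (4,3), t=2.7400
    cross y-line → (4,2), t=3.7759
    cross x-line → (5,2), t=4.7400 (wall)
  → r_2 = 4.7400
beam 3: φ=45°, α=345°
  d=(0.9659,-0.2588)  start (2,6)  tX=0.3831 tY=1.0432  stride 1/|dx|=1.0353 1/|dy|=3.8637
    cross x-line → (3,6), t=0.3831
    cross y-line → (3,5), t=1.0432
    cross x-line → (4,5), t=1.4183
    cross x-line → (5,5), t=2.4536 (wall)
  → r_3 = 2.4536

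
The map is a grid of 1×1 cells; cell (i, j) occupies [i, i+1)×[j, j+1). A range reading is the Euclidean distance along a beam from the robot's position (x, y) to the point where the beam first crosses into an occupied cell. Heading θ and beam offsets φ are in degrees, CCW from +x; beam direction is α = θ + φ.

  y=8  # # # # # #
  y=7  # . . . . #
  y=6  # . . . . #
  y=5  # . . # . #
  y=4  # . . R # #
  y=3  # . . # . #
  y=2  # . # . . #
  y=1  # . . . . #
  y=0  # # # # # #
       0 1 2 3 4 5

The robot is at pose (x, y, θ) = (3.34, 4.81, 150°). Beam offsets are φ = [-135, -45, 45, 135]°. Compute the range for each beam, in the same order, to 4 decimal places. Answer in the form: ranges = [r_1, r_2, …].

ranges = [0.6833, 0.1967, 2.4225, 0.8386]

beam 1: φ=-135°, α=15°
  dir = (cos 15°, sin 15°) = (0.9659, 0.2588); from cell (3,4)
  next x-line at t=0.6833, next y-line at t=0.7341; Δt_x=1.0353, Δt_y=3.8637
    x: enter (4,4) at t=0.6833 ← occupied
  → r_1 = 0.6833
beam 2: φ=-45°, α=105°
  dir = (cos 105°, sin 105°) = (-0.2588, 0.9659); from cell (3,4)
  next x-line at t=1.3137, next y-line at t=0.1967; Δt_x=3.8637, Δt_y=1.0353
    y: enter (3,5) at t=0.1967 ← occupied
  → r_2 = 0.1967
beam 3: φ=45°, α=195°
  dir = (cos 195°, sin 195°) = (-0.9659, -0.2588); from cell (3,4)
  next x-line at t=0.3520, next y-line at t=3.1296; Δt_x=1.0353, Δt_y=3.8637
    x: enter (2,4) at t=0.3520
    x: enter (1,4) at t=1.3873
    x: enter (0,4) at t=2.4225 ← occupied
  → r_3 = 2.4225
beam 4: φ=135°, α=285°
  dir = (cos 285°, sin 285°) = (0.2588, -0.9659); from cell (3,4)
  next x-line at t=2.5500, next y-line at t=0.8386; Δt_x=3.8637, Δt_y=1.0353
    y: enter (3,3) at t=0.8386 ← occupied
  → r_4 = 0.8386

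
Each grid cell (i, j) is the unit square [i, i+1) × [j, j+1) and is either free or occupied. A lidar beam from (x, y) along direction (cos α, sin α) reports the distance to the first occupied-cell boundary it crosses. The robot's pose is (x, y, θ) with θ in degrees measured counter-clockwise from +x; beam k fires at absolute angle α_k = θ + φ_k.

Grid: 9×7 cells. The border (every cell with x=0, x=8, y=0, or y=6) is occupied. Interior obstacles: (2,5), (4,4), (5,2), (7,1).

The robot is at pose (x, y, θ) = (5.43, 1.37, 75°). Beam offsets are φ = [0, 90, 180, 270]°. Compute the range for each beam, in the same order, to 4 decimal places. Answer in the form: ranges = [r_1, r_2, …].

ranges = [0.6522, 4.5863, 0.3831, 1.4296]

beam 1: φ=0°, α=75°
  dir = (cos 75°, sin 75°) = (0.2588, 0.9659); from cell (5,1)
  next x-line at t=2.2023, next y-line at t=0.6522; Δt_x=3.8637, Δt_y=1.0353
    y: enter (5,2) at t=0.6522 ← occupied
  → r_1 = 0.6522
beam 2: φ=90°, α=165°
  dir = (cos 165°, sin 165°) = (-0.9659, 0.2588); from cell (5,1)
  next x-line at t=0.4452, next y-line at t=2.4341; Δt_x=1.0353, Δt_y=3.8637
    x: enter (4,1) at t=0.4452
    x: enter (3,1) at t=1.4804
    y: enter (3,2) at t=2.4341
    x: enter (2,2) at t=2.5157
    x: enter (1,2) at t=3.5510
    x: enter (0,2) at t=4.5863 ← occupied
  → r_2 = 4.5863
beam 3: φ=180°, α=255°
  dir = (cos 255°, sin 255°) = (-0.2588, -0.9659); from cell (5,1)
  next x-line at t=1.6614, next y-line at t=0.3831; Δt_x=3.8637, Δt_y=1.0353
    y: enter (5,0) at t=0.3831 ← occupied
  → r_3 = 0.3831
beam 4: φ=270°, α=345°
  dir = (cos 345°, sin 345°) = (0.9659, -0.2588); from cell (5,1)
  next x-line at t=0.5901, next y-line at t=1.4296; Δt_x=1.0353, Δt_y=3.8637
    x: enter (6,1) at t=0.5901
    y: enter (6,0) at t=1.4296 ← occupied
  → r_4 = 1.4296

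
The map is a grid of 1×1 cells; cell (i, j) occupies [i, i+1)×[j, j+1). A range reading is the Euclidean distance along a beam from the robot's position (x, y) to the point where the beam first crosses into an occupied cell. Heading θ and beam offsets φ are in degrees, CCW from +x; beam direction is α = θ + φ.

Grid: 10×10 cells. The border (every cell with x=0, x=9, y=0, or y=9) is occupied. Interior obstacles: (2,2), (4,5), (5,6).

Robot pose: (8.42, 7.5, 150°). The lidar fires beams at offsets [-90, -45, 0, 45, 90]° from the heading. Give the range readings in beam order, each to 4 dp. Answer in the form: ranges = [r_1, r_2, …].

beam 1: φ=-90°, α=60°
  dir = (cos 60°, sin 60°) = (0.5000, 0.8660); from cell (8,7)
  next x-line at t=1.1600, next y-line at t=0.5774; Δt_x=2.0000, Δt_y=1.1547
    y: enter (8,8) at t=0.5774
    x: enter (9,8) at t=1.1600 ← occupied
  → r_1 = 1.1600
beam 2: φ=-45°, α=105°
  dir = (cos 105°, sin 105°) = (-0.2588, 0.9659); from cell (8,7)
  next x-line at t=1.6228, next y-line at t=0.5176; Δt_x=3.8637, Δt_y=1.0353
    y: enter (8,8) at t=0.5176
    y: enter (8,9) at t=1.5529 ← occupied
  → r_2 = 1.5529
beam 3: φ=0°, α=150°
  dir = (cos 150°, sin 150°) = (-0.8660, 0.5000); from cell (8,7)
  next x-line at t=0.4850, next y-line at t=1.0000; Δt_x=1.1547, Δt_y=2.0000
    x: enter (7,7) at t=0.4850
    y: enter (7,8) at t=1.0000
    x: enter (6,8) at t=1.6397
    x: enter (5,8) at t=2.7944
    y: enter (5,9) at t=3.0000 ← occupied
  → r_3 = 3.0000
beam 4: φ=45°, α=195°
  dir = (cos 195°, sin 195°) = (-0.9659, -0.2588); from cell (8,7)
  next x-line at t=0.4348, next y-line at t=1.9319; Δt_x=1.0353, Δt_y=3.8637
    x: enter (7,7) at t=0.4348
    x: enter (6,7) at t=1.4701
    y: enter (6,6) at t=1.9319
    x: enter (5,6) at t=2.5054 ← occupied
  → r_4 = 2.5054
beam 5: φ=90°, α=240°
  dir = (cos 240°, sin 240°) = (-0.5000, -0.8660); from cell (8,7)
  next x-line at t=0.8400, next y-line at t=0.5774; Δt_x=2.0000, Δt_y=1.1547
    y: enter (8,6) at t=0.5774
    x: enter (7,6) at t=0.8400
    y: enter (7,5) at t=1.7321
    x: enter (6,5) at t=2.8400
    y: enter (6,4) at t=2.8868
    y: enter (6,3) at t=4.0415
    x: enter (5,3) at t=4.8400
    y: enter (5,2) at t=5.1962
    y: enter (5,1) at t=6.3509
    x: enter (4,1) at t=6.8400
    y: enter (4,0) at t=7.5056 ← occupied
  → r_5 = 7.5056

ranges = [1.1600, 1.5529, 3.0000, 2.5054, 7.5056]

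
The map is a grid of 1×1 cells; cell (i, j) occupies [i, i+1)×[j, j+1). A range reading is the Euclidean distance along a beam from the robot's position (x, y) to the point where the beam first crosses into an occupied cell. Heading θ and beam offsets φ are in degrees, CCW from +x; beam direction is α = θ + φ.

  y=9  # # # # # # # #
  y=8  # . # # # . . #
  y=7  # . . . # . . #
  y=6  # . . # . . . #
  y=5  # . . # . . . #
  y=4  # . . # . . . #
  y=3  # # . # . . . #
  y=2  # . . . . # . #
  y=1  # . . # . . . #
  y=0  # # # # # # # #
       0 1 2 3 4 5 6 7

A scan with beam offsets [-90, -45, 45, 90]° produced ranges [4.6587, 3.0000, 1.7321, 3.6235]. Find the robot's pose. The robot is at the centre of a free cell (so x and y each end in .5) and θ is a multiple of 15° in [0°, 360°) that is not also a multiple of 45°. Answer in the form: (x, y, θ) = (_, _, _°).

The pose lattice has 37·16 = 592 candidates. Test each by forward raycasting.
  (2.5, 7.5, 240°): beam 1 = 1.7321 ≠ 4.6587 ✗
  (6.5, 8.5, 150°): beam 1 = 0.5774 ≠ 4.6587 ✗
  (5.5, 7.5, 345°): beam 1 = 5.7956 ≠ 4.6587 ✗
  …
  (5.5, 5.5, 345°): r_1=4.6587, r_2=3.0000, r_3=1.7321, r_4=3.6235 — all match ✓
No second candidate reproduces the full scan.

(x, y, θ) = (5.5, 5.5, 345°)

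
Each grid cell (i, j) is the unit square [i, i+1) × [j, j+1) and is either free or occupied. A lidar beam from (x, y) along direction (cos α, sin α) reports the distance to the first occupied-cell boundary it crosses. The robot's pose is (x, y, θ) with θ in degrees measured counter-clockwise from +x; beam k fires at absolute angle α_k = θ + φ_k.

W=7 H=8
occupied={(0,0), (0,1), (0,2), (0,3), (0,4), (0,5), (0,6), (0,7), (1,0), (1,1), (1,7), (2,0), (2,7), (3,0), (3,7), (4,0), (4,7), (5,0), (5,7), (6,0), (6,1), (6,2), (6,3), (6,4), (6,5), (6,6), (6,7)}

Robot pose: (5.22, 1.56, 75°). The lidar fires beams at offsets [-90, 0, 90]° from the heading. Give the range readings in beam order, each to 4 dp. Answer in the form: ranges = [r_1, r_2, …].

ranges = [0.8075, 3.0137, 4.3689]

beam 1: φ=-90°, α=345°
  dir = (cos 345°, sin 345°) = (0.9659, -0.2588); from cell (5,1)
  next x-line at t=0.8075, next y-line at t=2.1637; Δt_x=1.0353, Δt_y=3.8637
    x: enter (6,1) at t=0.8075 ← occupied
  → r_1 = 0.8075
beam 2: φ=0°, α=75°
  dir = (cos 75°, sin 75°) = (0.2588, 0.9659); from cell (5,1)
  next x-line at t=3.0137, next y-line at t=0.4555; Δt_x=3.8637, Δt_y=1.0353
    y: enter (5,2) at t=0.4555
    y: enter (5,3) at t=1.4908
    y: enter (5,4) at t=2.5261
    x: enter (6,4) at t=3.0137 ← occupied
  → r_2 = 3.0137
beam 3: φ=90°, α=165°
  dir = (cos 165°, sin 165°) = (-0.9659, 0.2588); from cell (5,1)
  next x-line at t=0.2278, next y-line at t=1.7000; Δt_x=1.0353, Δt_y=3.8637
    x: enter (4,1) at t=0.2278
    x: enter (3,1) at t=1.2630
    y: enter (3,2) at t=1.7000
    x: enter (2,2) at t=2.2983
    x: enter (1,2) at t=3.3336
    x: enter (0,2) at t=4.3689 ← occupied
  → r_3 = 4.3689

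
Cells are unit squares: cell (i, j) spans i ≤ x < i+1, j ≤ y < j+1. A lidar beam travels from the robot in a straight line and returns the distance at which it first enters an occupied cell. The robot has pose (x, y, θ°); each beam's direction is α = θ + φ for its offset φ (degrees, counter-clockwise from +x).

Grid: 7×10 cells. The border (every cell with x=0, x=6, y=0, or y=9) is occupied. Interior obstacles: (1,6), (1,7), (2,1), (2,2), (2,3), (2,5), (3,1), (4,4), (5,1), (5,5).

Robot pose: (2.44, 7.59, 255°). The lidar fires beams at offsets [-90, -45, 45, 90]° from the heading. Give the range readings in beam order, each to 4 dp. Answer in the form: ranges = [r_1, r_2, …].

beam 1: φ=-90°, α=165°
  cosα=-0.9659 sinα=0.2588 | (2,7) | tMaxX 0.4555 tMaxY 1.5841 | tΔX 1.0353 tΔY 3.8637
    t=0.4555 [x] (1,7) — stop
  → r_1 = 0.4555
beam 2: φ=-45°, α=210°
  cosα=-0.8660 sinα=-0.5000 | (2,7) | tMaxX 0.5081 tMaxY 1.1800 | tΔX 1.1547 tΔY 2.0000
    t=0.5081 [x] (1,7) — stop
  → r_2 = 0.5081
beam 3: φ=45°, α=300°
  cosα=0.5000 sinα=-0.8660 | (2,7) | tMaxX 1.1200 tMaxY 0.6813 | tΔX 2.0000 tΔY 1.1547
    t=0.6813 [y] (2,6)
    t=1.1200 [x] (3,6)
    t=1.8360 [y] (3,5)
    t=2.9907 [y] (3,4)
    t=3.1200 [x] (4,4) — stop
  → r_3 = 3.1200
beam 4: φ=90°, α=345°
  cosα=0.9659 sinα=-0.2588 | (2,7) | tMaxX 0.5798 tMaxY 2.2796 | tΔX 1.0353 tΔY 3.8637
    t=0.5798 [x] (3,7)
    t=1.6150 [x] (4,7)
    t=2.2796 [y] (4,6)
    t=2.6503 [x] (5,6)
    t=3.6856 [x] (6,6) — stop
  → r_4 = 3.6856

ranges = [0.4555, 0.5081, 3.1200, 3.6856]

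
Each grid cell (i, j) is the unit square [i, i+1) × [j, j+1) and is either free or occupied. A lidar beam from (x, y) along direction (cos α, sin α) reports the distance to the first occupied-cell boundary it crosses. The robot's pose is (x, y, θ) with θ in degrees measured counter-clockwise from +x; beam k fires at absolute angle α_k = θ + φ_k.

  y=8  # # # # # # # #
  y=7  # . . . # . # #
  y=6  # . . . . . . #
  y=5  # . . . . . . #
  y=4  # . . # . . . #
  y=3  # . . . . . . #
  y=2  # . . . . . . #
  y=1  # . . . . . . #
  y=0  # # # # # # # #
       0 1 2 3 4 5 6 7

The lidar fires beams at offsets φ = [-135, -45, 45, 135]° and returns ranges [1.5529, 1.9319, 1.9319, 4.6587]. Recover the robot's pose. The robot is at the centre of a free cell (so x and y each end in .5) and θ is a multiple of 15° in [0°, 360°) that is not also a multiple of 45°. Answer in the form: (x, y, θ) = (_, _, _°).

The pose lattice has 39·16 = 624 candidates. Test each by forward raycasting.
  (3.5, 3.5, 345°): beam 1 = 2.8868 ≠ 1.5529 ✗
  (1.5, 6.5, 195°): beam 1 = 1.7321 ≠ 1.5529 ✗
  (2.5, 3.5, 195°): beam 1 = 1.0000 ≠ 1.5529 ✗
  (3.5, 1.5, 285°): beam 1 = 2.8868 ≠ 1.5529 ✗
  …
  (5.5, 5.5, 150°): r_1=1.5529, r_2=1.9319, r_3=1.9319, r_4=4.6587 — all match ✓
No second candidate reproduces the full scan.

(x, y, θ) = (5.5, 5.5, 150°)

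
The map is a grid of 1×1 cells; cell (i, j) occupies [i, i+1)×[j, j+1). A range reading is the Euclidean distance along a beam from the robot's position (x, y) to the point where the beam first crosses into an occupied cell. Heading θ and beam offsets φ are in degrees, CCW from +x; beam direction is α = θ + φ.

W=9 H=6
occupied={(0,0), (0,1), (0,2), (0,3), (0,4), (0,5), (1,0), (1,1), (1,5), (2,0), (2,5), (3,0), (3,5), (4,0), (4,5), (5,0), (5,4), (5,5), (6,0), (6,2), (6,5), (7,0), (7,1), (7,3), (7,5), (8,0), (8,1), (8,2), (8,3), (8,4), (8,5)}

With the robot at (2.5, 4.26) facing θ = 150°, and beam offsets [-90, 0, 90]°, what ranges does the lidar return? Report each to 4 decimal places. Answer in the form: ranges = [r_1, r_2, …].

ranges = [0.8545, 1.4800, 2.6096]

beam 1: φ=-90°, α=60°
  d=(0.5000,0.8660)  start (2,4)  tX=1.0000 tY=0.8545  stride 1/|dx|=2.0000 1/|dy|=1.1547
    cross y-line → (2,5), t=0.8545 (wall)
  → r_1 = 0.8545
beam 2: φ=0°, α=150°
  d=(-0.8660,0.5000)  start (2,4)  tX=0.5774 tY=1.4800  stride 1/|dx|=1.1547 1/|dy|=2.0000
    cross x-line → (1,4), t=0.5774
    cross y-line → (1,5), t=1.4800 (wall)
  → r_2 = 1.4800
beam 3: φ=90°, α=240°
  d=(-0.5000,-0.8660)  start (2,4)  tX=1.0000 tY=0.3002  stride 1/|dx|=2.0000 1/|dy|=1.1547
    cross y-line → (2,3), t=0.3002
    cross x-line → (1,3), t=1.0000
    cross y-line → (1,2), t=1.4549
    cross y-line → (1,1), t=2.6096 (wall)
  → r_3 = 2.6096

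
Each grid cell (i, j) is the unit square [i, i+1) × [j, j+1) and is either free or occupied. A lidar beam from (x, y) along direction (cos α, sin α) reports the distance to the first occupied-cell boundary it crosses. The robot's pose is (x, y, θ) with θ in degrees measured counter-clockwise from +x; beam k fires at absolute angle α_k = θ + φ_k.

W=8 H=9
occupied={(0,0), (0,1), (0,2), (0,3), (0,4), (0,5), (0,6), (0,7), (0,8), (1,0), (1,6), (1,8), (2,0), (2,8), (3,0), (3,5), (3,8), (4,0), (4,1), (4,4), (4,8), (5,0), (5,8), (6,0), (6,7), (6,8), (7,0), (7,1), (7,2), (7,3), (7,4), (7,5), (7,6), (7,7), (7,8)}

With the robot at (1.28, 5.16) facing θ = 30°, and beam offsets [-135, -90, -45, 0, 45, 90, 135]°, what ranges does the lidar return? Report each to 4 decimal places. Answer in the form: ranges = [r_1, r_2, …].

beam 1: φ=-135°, α=255°
  direction (-0.2588, -0.9659); cell (1,5); t to first gridline: x 1.0818, y 0.1656 (then +3.8637 / +1.0353)
    (1,4) via y @ 0.1656
    (0,4) via x @ 1.0818  # hit
  → r_1 = 1.0818
beam 2: φ=-90°, α=300°
  direction (0.5000, -0.8660); cell (1,5); t to first gridline: x 1.4400, y 0.1848 (then +2.0000 / +1.1547)
    (1,4) via y @ 0.1848
    (1,3) via y @ 1.3395
    (2,3) via x @ 1.4400
    (2,2) via y @ 2.4942
    (3,2) via x @ 3.4400
    (3,1) via y @ 3.6489
    (3,0) via y @ 4.8036  # hit
  → r_2 = 4.8036
beam 3: φ=-45°, α=345°
  direction (0.9659, -0.2588); cell (1,5); t to first gridline: x 0.7454, y 0.6182 (then +1.0353 / +3.8637)
    (1,4) via y @ 0.6182
    (2,4) via x @ 0.7454
    (3,4) via x @ 1.7807
    (4,4) via x @ 2.8160  # hit
  → r_3 = 2.8160
beam 4: φ=0°, α=30°
  direction (0.8660, 0.5000); cell (1,5); t to first gridline: x 0.8314, y 1.6800 (then +1.1547 / +2.0000)
    (2,5) via x @ 0.8314
    (2,6) via y @ 1.6800
    (3,6) via x @ 1.9861
    (4,6) via x @ 3.1408
    (4,7) via y @ 3.6800
    (5,7) via x @ 4.2955
    (6,7) via x @ 5.4502  # hit
  → r_4 = 5.4502
beam 5: φ=45°, α=75°
  direction (0.2588, 0.9659); cell (1,5); t to first gridline: x 2.7819, y 0.8696 (then +3.8637 / +1.0353)
    (1,6) via y @ 0.8696  # hit
  → r_5 = 0.8696
beam 6: φ=90°, α=120°
  direction (-0.5000, 0.8660); cell (1,5); t to first gridline: x 0.5600, y 0.9699 (then +2.0000 / +1.1547)
    (0,5) via x @ 0.5600  # hit
  → r_6 = 0.5600
beam 7: φ=135°, α=165°
  direction (-0.9659, 0.2588); cell (1,5); t to first gridline: x 0.2899, y 3.2455 (then +1.0353 / +3.8637)
    (0,5) via x @ 0.2899  # hit
  → r_7 = 0.2899

ranges = [1.0818, 4.8036, 2.8160, 5.4502, 0.8696, 0.5600, 0.2899]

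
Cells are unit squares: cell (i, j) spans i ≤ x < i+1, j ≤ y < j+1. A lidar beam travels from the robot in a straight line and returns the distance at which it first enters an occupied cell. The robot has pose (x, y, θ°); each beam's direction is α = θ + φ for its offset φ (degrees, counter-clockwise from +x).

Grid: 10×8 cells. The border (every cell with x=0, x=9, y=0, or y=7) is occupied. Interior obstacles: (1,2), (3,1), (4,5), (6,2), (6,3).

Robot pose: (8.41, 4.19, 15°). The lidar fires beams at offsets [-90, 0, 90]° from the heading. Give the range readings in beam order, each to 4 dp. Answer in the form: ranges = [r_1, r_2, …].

ranges = [2.2796, 0.6108, 2.9091]

beam 1: φ=-90°, α=285°
  cosα=0.2588 sinα=-0.9659 | (8,4) | tMaxX 2.2796 tMaxY 0.1967 | tΔX 3.8637 tΔY 1.0353
    t=0.1967 [y] (8,3)
    t=1.2320 [y] (8,2)
    t=2.2673 [y] (8,1)
    t=2.2796 [x] (9,1) — stop
  → r_1 = 2.2796
beam 2: φ=0°, α=15°
  cosα=0.9659 sinα=0.2588 | (8,4) | tMaxX 0.6108 tMaxY 3.1296 | tΔX 1.0353 tΔY 3.8637
    t=0.6108 [x] (9,4) — stop
  → r_2 = 0.6108
beam 3: φ=90°, α=105°
  cosα=-0.2588 sinα=0.9659 | (8,4) | tMaxX 1.5841 tMaxY 0.8386 | tΔX 3.8637 tΔY 1.0353
    t=0.8386 [y] (8,5)
    t=1.5841 [x] (7,5)
    t=1.8738 [y] (7,6)
    t=2.9091 [y] (7,7) — stop
  → r_3 = 2.9091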